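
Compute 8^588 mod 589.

419

8^1 ≡ 8 (mod 589)
8^2 ≡ 8^2 = 64 ≡ 64 (mod 589)
8^4 ≡ 64^2 = 4096 ≡ 562 (mod 589)
8^8 ≡ 562^2 = 315844 ≡ 140 (mod 589)
8^16 ≡ 140^2 = 19600 ≡ 163 (mod 589)
8^32 ≡ 163^2 = 26569 ≡ 64 (mod 589)
8^64 ≡ 64^2 = 4096 ≡ 562 (mod 589)
8^128 ≡ 562^2 = 315844 ≡ 140 (mod 589)
8^256 ≡ 140^2 = 19600 ≡ 163 (mod 589)
8^512 ≡ 163^2 = 26569 ≡ 64 (mod 589)
588 = 512 + 64 + 8 + 4 in binary powers of 2.
So 8^588 ≡ 64 · 562 · 140 · 562 ≡ 419 (mod 589).
Since 419 ≠ 1, base 8 is a Fermat witness: 589 is composite.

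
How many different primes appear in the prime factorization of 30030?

30030 = 2 · 15015
15015 = 3 · 5005
5005 = 5 · 1001
1001 = 7 · 143
143 = 11 · 13
30030 = 2 · 3 · 5 · 7 · 11 · 13, which has 6 distinct prime factors.

6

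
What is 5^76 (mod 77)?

16

5^1 ≡ 5 (mod 77)
5^2 ≡ 5^2 = 25 ≡ 25 (mod 77)
5^4 ≡ 25^2 = 625 ≡ 9 (mod 77)
5^8 ≡ 9^2 = 81 ≡ 4 (mod 77)
5^16 ≡ 4^2 = 16 ≡ 16 (mod 77)
5^32 ≡ 16^2 = 256 ≡ 25 (mod 77)
5^64 ≡ 25^2 = 625 ≡ 9 (mod 77)
76 = 64 + 8 + 4 in binary powers of 2.
So 5^76 ≡ 9 · 4 · 9 ≡ 16 (mod 77).
Since 16 ≠ 1, base 5 is a Fermat witness: 77 is composite.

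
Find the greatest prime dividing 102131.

53

102131 = 41 · 2491
2491 = 47 · 53
53 is prime.
So 102131 = 41 · 47 · 53; the largest prime factor is 53.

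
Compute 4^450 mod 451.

1

4^1 ≡ 4 (mod 451)
4^2 ≡ 4^2 = 16 ≡ 16 (mod 451)
4^4 ≡ 16^2 = 256 ≡ 256 (mod 451)
4^8 ≡ 256^2 = 65536 ≡ 141 (mod 451)
4^16 ≡ 141^2 = 19881 ≡ 37 (mod 451)
4^32 ≡ 37^2 = 1369 ≡ 16 (mod 451)
4^64 ≡ 16^2 = 256 ≡ 256 (mod 451)
4^128 ≡ 256^2 = 65536 ≡ 141 (mod 451)
4^256 ≡ 141^2 = 19881 ≡ 37 (mod 451)
450 = 256 + 128 + 64 + 2 in binary powers of 2.
So 4^450 ≡ 37 · 141 · 256 · 16 ≡ 1 (mod 451).
Since the result is 1, base 4 gives no evidence that 451 is composite.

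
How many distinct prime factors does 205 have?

205 = 5 · 41
205 = 5 · 41, which has 2 distinct prime factors.

2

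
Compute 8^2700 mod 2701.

1

8^1 ≡ 8 (mod 2701)
8^2 ≡ 8^2 = 64 ≡ 64 (mod 2701)
8^4 ≡ 64^2 = 4096 ≡ 1395 (mod 2701)
8^8 ≡ 1395^2 = 1946025 ≡ 1305 (mod 2701)
8^16 ≡ 1305^2 = 1703025 ≡ 1395 (mod 2701)
8^32 ≡ 1395^2 = 1946025 ≡ 1305 (mod 2701)
8^64 ≡ 1305^2 = 1703025 ≡ 1395 (mod 2701)
8^128 ≡ 1395^2 = 1946025 ≡ 1305 (mod 2701)
8^256 ≡ 1305^2 = 1703025 ≡ 1395 (mod 2701)
8^512 ≡ 1395^2 = 1946025 ≡ 1305 (mod 2701)
8^1024 ≡ 1305^2 = 1703025 ≡ 1395 (mod 2701)
8^2048 ≡ 1395^2 = 1946025 ≡ 1305 (mod 2701)
2700 = 2048 + 512 + 128 + 8 + 4 in binary powers of 2.
So 8^2700 ≡ 1305 · 1305 · 1305 · 1305 · 1395 ≡ 1 (mod 2701).
Since the result is 1, base 8 gives no evidence that 2701 is composite.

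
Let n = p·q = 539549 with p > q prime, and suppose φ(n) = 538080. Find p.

φ(n) = (p−1)(q−1) = n − (p+q) + 1, so p + q = 539549 − 538080 + 1 = 1470.
p and q are the roots of t² − 1470t + 539549 = 0.
Discriminant: 1470² − 4·539549 = 2160900 − 2158196 = 2704; √2704 = 52.
q = (1470 − 52)/2 = 709, p = (1470 + 52)/2 = 761.
Check: 709 · 761 = 539549.

761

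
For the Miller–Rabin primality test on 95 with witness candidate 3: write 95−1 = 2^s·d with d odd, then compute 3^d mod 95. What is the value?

67

95 − 1 = 94 = 2^1 · 47, so d = 47.
3^1 ≡ 3 (mod 95)
3^2 ≡ 3^2 = 9 ≡ 9 (mod 95)
3^4 ≡ 9^2 = 81 ≡ 81 (mod 95)
3^8 ≡ 81^2 = 6561 ≡ 6 (mod 95)
3^16 ≡ 6^2 = 36 ≡ 36 (mod 95)
3^32 ≡ 36^2 = 1296 ≡ 61 (mod 95)
47 = 32 + 8 + 4 + 2 + 1 in binary powers of 2.
So 3^47 ≡ 61 · 6 · 81 · 9 · 3 ≡ 67 (mod 95).
Squaring chain: 67; never reaches −1, so base 3 is a Miller–Rabin witness that 95 is composite.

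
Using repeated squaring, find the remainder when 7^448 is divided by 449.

1

7^1 ≡ 7 (mod 449)
7^2 ≡ 7^2 = 49 ≡ 49 (mod 449)
7^4 ≡ 49^2 = 2401 ≡ 156 (mod 449)
7^8 ≡ 156^2 = 24336 ≡ 90 (mod 449)
7^16 ≡ 90^2 = 8100 ≡ 18 (mod 449)
7^32 ≡ 18^2 = 324 ≡ 324 (mod 449)
7^64 ≡ 324^2 = 104976 ≡ 359 (mod 449)
7^128 ≡ 359^2 = 128881 ≡ 18 (mod 449)
7^256 ≡ 18^2 = 324 ≡ 324 (mod 449)
448 = 256 + 128 + 64 in binary powers of 2.
So 7^448 ≡ 324 · 18 · 359 ≡ 1 (mod 449).
Since the result is 1, base 7 gives no evidence that 449 is composite.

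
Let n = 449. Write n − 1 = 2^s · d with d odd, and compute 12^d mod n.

261

449 − 1 = 448 = 2^6 · 7, so d = 7.
12^1 ≡ 12 (mod 449)
12^2 ≡ 12^2 = 144 ≡ 144 (mod 449)
12^4 ≡ 144^2 = 20736 ≡ 82 (mod 449)
7 = 4 + 2 + 1 in binary powers of 2.
So 12^7 ≡ 82 · 144 · 12 ≡ 261 (mod 449).
Squaring chain: 261 → 322 → 414 → 327 → 67 → 448; reaches −1, so base 12 does not prove 449 composite.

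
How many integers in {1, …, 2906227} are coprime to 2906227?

Factor: 2906227 = 107 · 157 · 173.
φ(2906227) = (107−1) · (157−1) · (173−1) = 106 · 156 · 172 = 2844192.

2844192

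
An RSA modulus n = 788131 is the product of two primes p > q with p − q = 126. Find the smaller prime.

Since p = q + 126, we have 788131 = q(q + 126), so q² + 126q − 788131 = 0.
Discriminant: 126² + 4·788131 = 15876 + 3152524 = 3168400; √3168400 = 1780.
q = (−126 + 1780)/2 = 827, and p = q + 126 = 953.
Check: 827 · 953 = 788131.

827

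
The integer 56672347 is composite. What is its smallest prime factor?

97

56672347 is odd.
Digit sum 40, not divisible by 3.
Ends in 7: not divisible by 5.
7: 56672347 = 7·8096049 + 4
11: 56672347 = 11·5152031 + 6
13: 56672347 = 13·4359411 + 4
17: 56672347 = 17·3333667 + 8
19: 56672347 = 19·2982755 + 2
23: 56672347 = 23·2464015 + 2
29: 56672347 = 29·1954218 + 25
31: 56672347 = 31·1828140 + 7
37: 56672347 = 37·1531685 + 2
41: 56672347 = 41·1382252 + 15
43: 56672347 = 43·1317961 + 24
47: 56672347 = 47·1205794 + 29
53: 56672347 = 53·1069289 + 30
59: 56672347 = 59·960548 + 15
61: 56672347 = 61·929054 + 53
67: 56672347 = 67·845855 + 62
71: 56672347 = 71·798202 + 5
73: 56672347 = 73·776333 + 38
79: 56672347 = 79·717371 + 38
83: 56672347 = 83·682799 + 30
89: 56672347 = 89·636767 + 84
97: 56672347 = 97·584251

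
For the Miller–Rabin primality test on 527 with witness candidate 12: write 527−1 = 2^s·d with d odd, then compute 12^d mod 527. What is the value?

527 − 1 = 526 = 2^1 · 263, so d = 263.
12^1 ≡ 12 (mod 527)
12^2 ≡ 12^2 = 144 ≡ 144 (mod 527)
12^4 ≡ 144^2 = 20736 ≡ 183 (mod 527)
12^8 ≡ 183^2 = 33489 ≡ 288 (mod 527)
12^16 ≡ 288^2 = 82944 ≡ 205 (mod 527)
12^32 ≡ 205^2 = 42025 ≡ 392 (mod 527)
12^64 ≡ 392^2 = 153664 ≡ 307 (mod 527)
12^128 ≡ 307^2 = 94249 ≡ 443 (mod 527)
12^256 ≡ 443^2 = 196249 ≡ 205 (mod 527)
263 = 256 + 4 + 2 + 1 in binary powers of 2.
So 12^263 ≡ 205 · 183 · 144 · 12 ≡ 177 (mod 527).
Squaring chain: 177; never reaches −1, so base 12 is a Miller–Rabin witness that 527 is composite.

177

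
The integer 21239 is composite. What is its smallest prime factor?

21239 is odd.
Digit sum 17, not divisible by 3.
Ends in 9: not divisible by 5.
7: 21239 = 7·3034 + 1
11: 21239 = 11·1930 + 9
13: 21239 = 13·1633 + 10
17: 21239 = 17·1249 + 6
19: 21239 = 19·1117 + 16
23: 21239 = 23·923 + 10
29: 21239 = 29·732 + 11
31: 21239 = 31·685 + 4
37: 21239 = 37·574 + 1
41: 21239 = 41·518 + 1
43: 21239 = 43·493 + 40
47: 21239 = 47·451 + 42
53: 21239 = 53·400 + 39
59: 21239 = 59·359 + 58
61: 21239 = 61·348 + 11
67: 21239 = 67·317

67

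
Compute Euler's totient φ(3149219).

Factor: 3149219 = 127 · 137 · 181.
φ(3149219) = (127−1) · (137−1) · (181−1) = 126 · 136 · 180 = 3084480.

3084480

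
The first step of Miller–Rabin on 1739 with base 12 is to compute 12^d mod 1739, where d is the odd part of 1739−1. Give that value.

1635

1739 − 1 = 1738 = 2^1 · 869, so d = 869.
12^1 ≡ 12 (mod 1739)
12^2 ≡ 12^2 = 144 ≡ 144 (mod 1739)
12^4 ≡ 144^2 = 20736 ≡ 1607 (mod 1739)
12^8 ≡ 1607^2 = 2582449 ≡ 34 (mod 1739)
12^16 ≡ 34^2 = 1156 ≡ 1156 (mod 1739)
12^32 ≡ 1156^2 = 1336336 ≡ 784 (mod 1739)
12^64 ≡ 784^2 = 614656 ≡ 789 (mod 1739)
12^128 ≡ 789^2 = 622521 ≡ 1698 (mod 1739)
12^256 ≡ 1698^2 = 2883204 ≡ 1681 (mod 1739)
12^512 ≡ 1681^2 = 2825761 ≡ 1625 (mod 1739)
869 = 512 + 256 + 64 + 32 + 4 + 1 in binary powers of 2.
So 12^869 ≡ 1625 · 1681 · 789 · 784 · 1607 · 12 ≡ 1635 (mod 1739).
Squaring chain: 1635; never reaches −1, so base 12 is a Miller–Rabin witness that 1739 is composite.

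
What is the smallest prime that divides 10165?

5

10165 is odd.
Digit sum 13, not divisible by 3.
Ends in 5: divisible by 5.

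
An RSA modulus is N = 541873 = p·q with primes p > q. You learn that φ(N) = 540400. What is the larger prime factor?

φ(n) = (p−1)(q−1) = n − (p+q) + 1, so p + q = 541873 − 540400 + 1 = 1474.
p and q are the roots of t² − 1474t + 541873 = 0.
Discriminant: 1474² − 4·541873 = 2172676 − 2167492 = 5184; √5184 = 72.
q = (1474 − 72)/2 = 701, p = (1474 + 72)/2 = 773.
Check: 701 · 773 = 541873.

773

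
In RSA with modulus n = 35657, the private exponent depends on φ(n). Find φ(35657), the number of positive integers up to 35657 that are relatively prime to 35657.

35280

Factor: 35657 = 181 · 197.
φ(35657) = (181−1) · (197−1) = 180 · 196 = 35280.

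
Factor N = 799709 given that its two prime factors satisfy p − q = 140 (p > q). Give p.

Since p = q + 140, we have 799709 = q(q + 140), so q² + 140q − 799709 = 0.
Discriminant: 140² + 4·799709 = 19600 + 3198836 = 3218436; √3218436 = 1794.
q = (−140 + 1794)/2 = 827, and p = q + 140 = 967.
Check: 827 · 967 = 799709.

967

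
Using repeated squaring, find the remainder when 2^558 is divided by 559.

441

2^1 ≡ 2 (mod 559)
2^2 ≡ 2^2 = 4 ≡ 4 (mod 559)
2^4 ≡ 4^2 = 16 ≡ 16 (mod 559)
2^8 ≡ 16^2 = 256 ≡ 256 (mod 559)
2^16 ≡ 256^2 = 65536 ≡ 133 (mod 559)
2^32 ≡ 133^2 = 17689 ≡ 360 (mod 559)
2^64 ≡ 360^2 = 129600 ≡ 471 (mod 559)
2^128 ≡ 471^2 = 221841 ≡ 477 (mod 559)
2^256 ≡ 477^2 = 227529 ≡ 16 (mod 559)
2^512 ≡ 16^2 = 256 ≡ 256 (mod 559)
558 = 512 + 32 + 8 + 4 + 2 in binary powers of 2.
So 2^558 ≡ 256 · 360 · 256 · 16 · 4 ≡ 441 (mod 559).
Since 441 ≠ 1, base 2 is a Fermat witness: 559 is composite.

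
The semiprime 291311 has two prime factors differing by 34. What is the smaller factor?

523

Since p = q + 34, we have 291311 = q(q + 34), so q² + 34q − 291311 = 0.
Discriminant: 34² + 4·291311 = 1156 + 1165244 = 1166400; √1166400 = 1080.
q = (−34 + 1080)/2 = 523, and p = q + 34 = 557.
Check: 523 · 557 = 291311.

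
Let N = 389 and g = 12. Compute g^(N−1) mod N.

12^1 ≡ 12 (mod 389)
12^2 ≡ 12^2 = 144 ≡ 144 (mod 389)
12^4 ≡ 144^2 = 20736 ≡ 119 (mod 389)
12^8 ≡ 119^2 = 14161 ≡ 157 (mod 389)
12^16 ≡ 157^2 = 24649 ≡ 142 (mod 389)
12^32 ≡ 142^2 = 20164 ≡ 325 (mod 389)
12^64 ≡ 325^2 = 105625 ≡ 206 (mod 389)
12^128 ≡ 206^2 = 42436 ≡ 35 (mod 389)
12^256 ≡ 35^2 = 1225 ≡ 58 (mod 389)
388 = 256 + 128 + 4 in binary powers of 2.
So 12^388 ≡ 58 · 35 · 119 ≡ 1 (mod 389).
Since the result is 1, base 12 gives no evidence that 389 is composite.

1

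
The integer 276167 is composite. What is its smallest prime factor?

29

276167 is odd.
Digit sum 29, not divisible by 3.
Ends in 7: not divisible by 5.
7: 276167 = 7·39452 + 3
11: 276167 = 11·25106 + 1
13: 276167 = 13·21243 + 8
17: 276167 = 17·16245 + 2
19: 276167 = 19·14535 + 2
23: 276167 = 23·12007 + 6
29: 276167 = 29·9523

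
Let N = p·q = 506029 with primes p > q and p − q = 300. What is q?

Since p = q + 300, we have 506029 = q(q + 300), so q² + 300q − 506029 = 0.
Discriminant: 300² + 4·506029 = 90000 + 2024116 = 2114116; √2114116 = 1454.
q = (−300 + 1454)/2 = 577, and p = q + 300 = 877.
Check: 577 · 877 = 506029.

577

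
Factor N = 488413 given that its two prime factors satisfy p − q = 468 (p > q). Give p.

Since p = q + 468, we have 488413 = q(q + 468), so q² + 468q − 488413 = 0.
Discriminant: 468² + 4·488413 = 219024 + 1953652 = 2172676; √2172676 = 1474.
q = (−468 + 1474)/2 = 503, and p = q + 468 = 971.
Check: 503 · 971 = 488413.

971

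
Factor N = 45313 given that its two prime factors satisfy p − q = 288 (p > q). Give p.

Since p = q + 288, we have 45313 = q(q + 288), so q² + 288q − 45313 = 0.
Discriminant: 288² + 4·45313 = 82944 + 181252 = 264196; √264196 = 514.
q = (−288 + 514)/2 = 113, and p = q + 288 = 401.
Check: 113 · 401 = 45313.

401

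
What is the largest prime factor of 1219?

1219 = 23 · 53
53 is prime.
So 1219 = 23 · 53; the largest prime factor is 53.

53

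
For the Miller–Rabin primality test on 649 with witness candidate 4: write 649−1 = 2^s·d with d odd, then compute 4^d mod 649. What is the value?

649 − 1 = 648 = 2^3 · 81, so d = 81.
4^1 ≡ 4 (mod 649)
4^2 ≡ 4^2 = 16 ≡ 16 (mod 649)
4^4 ≡ 16^2 = 256 ≡ 256 (mod 649)
4^8 ≡ 256^2 = 65536 ≡ 636 (mod 649)
4^16 ≡ 636^2 = 404496 ≡ 169 (mod 649)
4^32 ≡ 169^2 = 28561 ≡ 5 (mod 649)
4^64 ≡ 5^2 = 25 ≡ 25 (mod 649)
81 = 64 + 16 + 1 in binary powers of 2.
So 4^81 ≡ 25 · 169 · 4 ≡ 26 (mod 649).
Squaring chain: 26 → 27 → 80; never reaches −1, so base 4 is a Miller–Rabin witness that 649 is composite.

26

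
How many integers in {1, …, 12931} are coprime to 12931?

Factor: 12931 = 67 · 193.
φ(12931) = (67−1) · (193−1) = 66 · 192 = 12672.

12672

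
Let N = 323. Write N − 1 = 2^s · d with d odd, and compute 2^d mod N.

257

323 − 1 = 322 = 2^1 · 161, so d = 161.
2^1 ≡ 2 (mod 323)
2^2 ≡ 2^2 = 4 ≡ 4 (mod 323)
2^4 ≡ 4^2 = 16 ≡ 16 (mod 323)
2^8 ≡ 16^2 = 256 ≡ 256 (mod 323)
2^16 ≡ 256^2 = 65536 ≡ 290 (mod 323)
2^32 ≡ 290^2 = 84100 ≡ 120 (mod 323)
2^64 ≡ 120^2 = 14400 ≡ 188 (mod 323)
2^128 ≡ 188^2 = 35344 ≡ 137 (mod 323)
161 = 128 + 32 + 1 in binary powers of 2.
So 2^161 ≡ 137 · 120 · 2 ≡ 257 (mod 323).
Squaring chain: 257; never reaches −1, so base 2 is a Miller–Rabin witness that 323 is composite.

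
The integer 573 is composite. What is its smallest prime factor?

573 is odd.
Digit sum 15, divisible by 3.

3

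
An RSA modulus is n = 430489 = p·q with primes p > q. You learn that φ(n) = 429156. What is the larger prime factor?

787

φ(n) = (p−1)(q−1) = n − (p+q) + 1, so p + q = 430489 − 429156 + 1 = 1334.
p and q are the roots of t² − 1334t + 430489 = 0.
Discriminant: 1334² − 4·430489 = 1779556 − 1721956 = 57600; √57600 = 240.
q = (1334 − 240)/2 = 547, p = (1334 + 240)/2 = 787.
Check: 547 · 787 = 430489.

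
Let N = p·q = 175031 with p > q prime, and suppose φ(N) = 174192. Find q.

φ(n) = (p−1)(q−1) = n − (p+q) + 1, so p + q = 175031 − 174192 + 1 = 840.
p and q are the roots of t² − 840t + 175031 = 0.
Discriminant: 840² − 4·175031 = 705600 − 700124 = 5476; √5476 = 74.
q = (840 − 74)/2 = 383, p = (840 + 74)/2 = 457.
Check: 383 · 457 = 175031.

383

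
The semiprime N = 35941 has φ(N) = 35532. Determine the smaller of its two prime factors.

127

φ(n) = (p−1)(q−1) = n − (p+q) + 1, so p + q = 35941 − 35532 + 1 = 410.
p and q are the roots of t² − 410t + 35941 = 0.
Discriminant: 410² − 4·35941 = 168100 − 143764 = 24336; √24336 = 156.
q = (410 − 156)/2 = 127, p = (410 + 156)/2 = 283.
Check: 127 · 283 = 35941.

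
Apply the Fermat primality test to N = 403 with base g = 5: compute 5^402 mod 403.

5^1 ≡ 5 (mod 403)
5^2 ≡ 5^2 = 25 ≡ 25 (mod 403)
5^4 ≡ 25^2 = 625 ≡ 222 (mod 403)
5^8 ≡ 222^2 = 49284 ≡ 118 (mod 403)
5^16 ≡ 118^2 = 13924 ≡ 222 (mod 403)
5^32 ≡ 222^2 = 49284 ≡ 118 (mod 403)
5^64 ≡ 118^2 = 13924 ≡ 222 (mod 403)
5^128 ≡ 222^2 = 49284 ≡ 118 (mod 403)
5^256 ≡ 118^2 = 13924 ≡ 222 (mod 403)
402 = 256 + 128 + 16 + 2 in binary powers of 2.
So 5^402 ≡ 222 · 118 · 222 · 25 ≡ 311 (mod 403).
Since 311 ≠ 1, base 5 is a Fermat witness: 403 is composite.

311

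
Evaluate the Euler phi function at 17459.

14976

Factor: 17459 = 13 · 17 · 79.
φ(17459) = (13−1) · (17−1) · (79−1) = 12 · 16 · 78 = 14976.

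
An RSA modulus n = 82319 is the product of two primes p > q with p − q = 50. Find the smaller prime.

Since p = q + 50, we have 82319 = q(q + 50), so q² + 50q − 82319 = 0.
Discriminant: 50² + 4·82319 = 2500 + 329276 = 331776; √331776 = 576.
q = (−50 + 576)/2 = 263, and p = q + 50 = 313.
Check: 263 · 313 = 82319.

263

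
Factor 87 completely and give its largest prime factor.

29

87 = 3 · 29
29 is prime.
So 87 = 3 · 29; the largest prime factor is 29.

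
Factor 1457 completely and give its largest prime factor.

47

1457 = 31 · 47
47 is prime.
So 1457 = 31 · 47; the largest prime factor is 47.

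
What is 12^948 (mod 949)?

794

12^1 ≡ 12 (mod 949)
12^2 ≡ 12^2 = 144 ≡ 144 (mod 949)
12^4 ≡ 144^2 = 20736 ≡ 807 (mod 949)
12^8 ≡ 807^2 = 651249 ≡ 235 (mod 949)
12^16 ≡ 235^2 = 55225 ≡ 183 (mod 949)
12^32 ≡ 183^2 = 33489 ≡ 274 (mod 949)
12^64 ≡ 274^2 = 75076 ≡ 105 (mod 949)
12^128 ≡ 105^2 = 11025 ≡ 586 (mod 949)
12^256 ≡ 586^2 = 343396 ≡ 807 (mod 949)
12^512 ≡ 807^2 = 651249 ≡ 235 (mod 949)
948 = 512 + 256 + 128 + 32 + 16 + 4 in binary powers of 2.
So 12^948 ≡ 235 · 807 · 586 · 274 · 183 · 807 ≡ 794 (mod 949).
Since 794 ≠ 1, base 12 is a Fermat witness: 949 is composite.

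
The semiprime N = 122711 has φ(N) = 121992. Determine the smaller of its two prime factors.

φ(n) = (p−1)(q−1) = n − (p+q) + 1, so p + q = 122711 − 121992 + 1 = 720.
p and q are the roots of t² − 720t + 122711 = 0.
Discriminant: 720² − 4·122711 = 518400 − 490844 = 27556; √27556 = 166.
q = (720 − 166)/2 = 277, p = (720 + 166)/2 = 443.
Check: 277 · 443 = 122711.

277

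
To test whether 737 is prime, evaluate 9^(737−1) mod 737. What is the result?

9^1 ≡ 9 (mod 737)
9^2 ≡ 9^2 = 81 ≡ 81 (mod 737)
9^4 ≡ 81^2 = 6561 ≡ 665 (mod 737)
9^8 ≡ 665^2 = 442225 ≡ 25 (mod 737)
9^16 ≡ 25^2 = 625 ≡ 625 (mod 737)
9^32 ≡ 625^2 = 390625 ≡ 15 (mod 737)
9^64 ≡ 15^2 = 225 ≡ 225 (mod 737)
9^128 ≡ 225^2 = 50625 ≡ 509 (mod 737)
9^256 ≡ 509^2 = 259081 ≡ 394 (mod 737)
9^512 ≡ 394^2 = 155236 ≡ 466 (mod 737)
736 = 512 + 128 + 64 + 32 in binary powers of 2.
So 9^736 ≡ 466 · 509 · 225 · 15 ≡ 350 (mod 737).
Since 350 ≠ 1, base 9 is a Fermat witness: 737 is composite.

350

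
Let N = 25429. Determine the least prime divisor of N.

25429 is odd.
Digit sum 22, not divisible by 3.
Ends in 9: not divisible by 5.
7: 25429 = 7·3632 + 5
11: 25429 = 11·2311 + 8
13: 25429 = 13·1956 + 1
17: 25429 = 17·1495 + 14
19: 25429 = 19·1338 + 7
23: 25429 = 23·1105 + 14
29: 25429 = 29·876 + 25
31: 25429 = 31·820 + 9
37: 25429 = 37·687 + 10
41: 25429 = 41·620 + 9
43: 25429 = 43·591 + 16
47: 25429 = 47·541 + 2
53: 25429 = 53·479 + 42
59: 25429 = 59·431

59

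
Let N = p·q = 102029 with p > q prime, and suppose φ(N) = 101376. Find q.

257

φ(n) = (p−1)(q−1) = n − (p+q) + 1, so p + q = 102029 − 101376 + 1 = 654.
p and q are the roots of t² − 654t + 102029 = 0.
Discriminant: 654² − 4·102029 = 427716 − 408116 = 19600; √19600 = 140.
q = (654 − 140)/2 = 257, p = (654 + 140)/2 = 397.
Check: 257 · 397 = 102029.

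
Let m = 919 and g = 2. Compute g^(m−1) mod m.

1

2^1 ≡ 2 (mod 919)
2^2 ≡ 2^2 = 4 ≡ 4 (mod 919)
2^4 ≡ 4^2 = 16 ≡ 16 (mod 919)
2^8 ≡ 16^2 = 256 ≡ 256 (mod 919)
2^16 ≡ 256^2 = 65536 ≡ 287 (mod 919)
2^32 ≡ 287^2 = 82369 ≡ 578 (mod 919)
2^64 ≡ 578^2 = 334084 ≡ 487 (mod 919)
2^128 ≡ 487^2 = 237169 ≡ 67 (mod 919)
2^256 ≡ 67^2 = 4489 ≡ 813 (mod 919)
2^512 ≡ 813^2 = 660969 ≡ 208 (mod 919)
918 = 512 + 256 + 128 + 16 + 4 + 2 in binary powers of 2.
So 2^918 ≡ 208 · 813 · 67 · 287 · 16 · 4 ≡ 1 (mod 919).
Since the result is 1, base 2 gives no evidence that 919 is composite.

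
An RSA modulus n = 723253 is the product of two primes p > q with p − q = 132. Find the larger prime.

919

Since p = q + 132, we have 723253 = q(q + 132), so q² + 132q − 723253 = 0.
Discriminant: 132² + 4·723253 = 17424 + 2893012 = 2910436; √2910436 = 1706.
q = (−132 + 1706)/2 = 787, and p = q + 132 = 919.
Check: 787 · 919 = 723253.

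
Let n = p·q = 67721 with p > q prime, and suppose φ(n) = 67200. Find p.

φ(n) = (p−1)(q−1) = n − (p+q) + 1, so p + q = 67721 − 67200 + 1 = 522.
p and q are the roots of t² − 522t + 67721 = 0.
Discriminant: 522² − 4·67721 = 272484 − 270884 = 1600; √1600 = 40.
q = (522 − 40)/2 = 241, p = (522 + 40)/2 = 281.
Check: 241 · 281 = 67721.

281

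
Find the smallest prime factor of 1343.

1343 is odd.
Digit sum 11, not divisible by 3.
Ends in 3: not divisible by 5.
7: 1343 = 7·191 + 6
11: 1343 = 11·122 + 1
13: 1343 = 13·103 + 4
17: 1343 = 17·79

17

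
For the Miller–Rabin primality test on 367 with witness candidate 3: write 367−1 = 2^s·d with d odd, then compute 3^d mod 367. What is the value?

367 − 1 = 366 = 2^1 · 183, so d = 183.
3^1 ≡ 3 (mod 367)
3^2 ≡ 3^2 = 9 ≡ 9 (mod 367)
3^4 ≡ 9^2 = 81 ≡ 81 (mod 367)
3^8 ≡ 81^2 = 6561 ≡ 322 (mod 367)
3^16 ≡ 322^2 = 103684 ≡ 190 (mod 367)
3^32 ≡ 190^2 = 36100 ≡ 134 (mod 367)
3^64 ≡ 134^2 = 17956 ≡ 340 (mod 367)
3^128 ≡ 340^2 = 115600 ≡ 362 (mod 367)
183 = 128 + 32 + 16 + 4 + 2 + 1 in binary powers of 2.
So 3^183 ≡ 362 · 134 · 190 · 81 · 9 · 3 ≡ 366 (mod 367).
Since 3^d ≡ 366 (mod 367), base 3 does not prove 367 composite.

366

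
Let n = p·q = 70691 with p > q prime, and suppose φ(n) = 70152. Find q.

223

φ(n) = (p−1)(q−1) = n − (p+q) + 1, so p + q = 70691 − 70152 + 1 = 540.
p and q are the roots of t² − 540t + 70691 = 0.
Discriminant: 540² − 4·70691 = 291600 − 282764 = 8836; √8836 = 94.
q = (540 − 94)/2 = 223, p = (540 + 94)/2 = 317.
Check: 223 · 317 = 70691.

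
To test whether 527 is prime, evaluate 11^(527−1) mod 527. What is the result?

11^1 ≡ 11 (mod 527)
11^2 ≡ 11^2 = 121 ≡ 121 (mod 527)
11^4 ≡ 121^2 = 14641 ≡ 412 (mod 527)
11^8 ≡ 412^2 = 169744 ≡ 50 (mod 527)
11^16 ≡ 50^2 = 2500 ≡ 392 (mod 527)
11^32 ≡ 392^2 = 153664 ≡ 307 (mod 527)
11^64 ≡ 307^2 = 94249 ≡ 443 (mod 527)
11^128 ≡ 443^2 = 196249 ≡ 205 (mod 527)
11^256 ≡ 205^2 = 42025 ≡ 392 (mod 527)
11^512 ≡ 392^2 = 153664 ≡ 307 (mod 527)
526 = 512 + 8 + 4 + 2 in binary powers of 2.
So 11^526 ≡ 307 · 50 · 412 · 121 ≡ 485 (mod 527).
Since 485 ≠ 1, base 11 is a Fermat witness: 527 is composite.

485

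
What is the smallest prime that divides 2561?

2561 is odd.
Digit sum 14, not divisible by 3.
Ends in 1: not divisible by 5.
7: 2561 = 7·365 + 6
11: 2561 = 11·232 + 9
13: 2561 = 13·197

13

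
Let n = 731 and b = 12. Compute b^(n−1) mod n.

196

12^1 ≡ 12 (mod 731)
12^2 ≡ 12^2 = 144 ≡ 144 (mod 731)
12^4 ≡ 144^2 = 20736 ≡ 268 (mod 731)
12^8 ≡ 268^2 = 71824 ≡ 186 (mod 731)
12^16 ≡ 186^2 = 34596 ≡ 239 (mod 731)
12^32 ≡ 239^2 = 57121 ≡ 103 (mod 731)
12^64 ≡ 103^2 = 10609 ≡ 375 (mod 731)
12^128 ≡ 375^2 = 140625 ≡ 273 (mod 731)
12^256 ≡ 273^2 = 74529 ≡ 698 (mod 731)
12^512 ≡ 698^2 = 487204 ≡ 358 (mod 731)
730 = 512 + 128 + 64 + 16 + 8 + 2 in binary powers of 2.
So 12^730 ≡ 358 · 273 · 375 · 239 · 186 · 144 ≡ 196 (mod 731).
Since 196 ≠ 1, base 12 is a Fermat witness: 731 is composite.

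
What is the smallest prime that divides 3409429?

3409429 is odd.
Digit sum 31, not divisible by 3.
Ends in 9: not divisible by 5.
7: 3409429 = 7·487061 + 2
11: 3409429 = 11·309948 + 1
13: 3409429 = 13·262263 + 10
17: 3409429 = 17·200554 + 11
19: 3409429 = 19·179443 + 12
23: 3409429 = 23·148236 + 1
29: 3409429 = 29·117566 + 15
31: 3409429 = 31·109981 + 18
37: 3409429 = 37·92146 + 27
41: 3409429 = 41·83156 + 33
43: 3409429 = 43·79289 + 2
47: 3409429 = 47·72541 + 2
53: 3409429 = 53·64328 + 45
59: 3409429 = 59·57786 + 55
61: 3409429 = 61·55892 + 17
67: 3409429 = 67·50887

67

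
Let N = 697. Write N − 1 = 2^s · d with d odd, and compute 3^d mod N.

697 − 1 = 696 = 2^3 · 87, so d = 87.
3^1 ≡ 3 (mod 697)
3^2 ≡ 3^2 = 9 ≡ 9 (mod 697)
3^4 ≡ 9^2 = 81 ≡ 81 (mod 697)
3^8 ≡ 81^2 = 6561 ≡ 288 (mod 697)
3^16 ≡ 288^2 = 82944 ≡ 1 (mod 697)
3^32 ≡ 1^2 = 1 ≡ 1 (mod 697)
3^64 ≡ 1^2 = 1 ≡ 1 (mod 697)
87 = 64 + 16 + 4 + 2 + 1 in binary powers of 2.
So 3^87 ≡ 1 · 1 · 81 · 9 · 3 ≡ 96 (mod 697).
Squaring chain: 96 → 155 → 327; never reaches −1, so base 3 is a Miller–Rabin witness that 697 is composite.

96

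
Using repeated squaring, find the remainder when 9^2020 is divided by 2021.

9^1 ≡ 9 (mod 2021)
9^2 ≡ 9^2 = 81 ≡ 81 (mod 2021)
9^4 ≡ 81^2 = 6561 ≡ 498 (mod 2021)
9^8 ≡ 498^2 = 248004 ≡ 1442 (mod 2021)
9^16 ≡ 1442^2 = 2079364 ≡ 1776 (mod 2021)
9^32 ≡ 1776^2 = 3154176 ≡ 1416 (mod 2021)
9^64 ≡ 1416^2 = 2005056 ≡ 224 (mod 2021)
9^128 ≡ 224^2 = 50176 ≡ 1672 (mod 2021)
9^256 ≡ 1672^2 = 2795584 ≡ 541 (mod 2021)
9^512 ≡ 541^2 = 292681 ≡ 1657 (mod 2021)
9^1024 ≡ 1657^2 = 2745649 ≡ 1131 (mod 2021)
2020 = 1024 + 512 + 256 + 128 + 64 + 32 + 4 in binary powers of 2.
So 9^2020 ≡ 1131 · 1657 · 541 · 1672 · 224 · 1416 · 498 ≡ 1358 (mod 2021).
Since 1358 ≠ 1, base 9 is a Fermat witness: 2021 is composite.

1358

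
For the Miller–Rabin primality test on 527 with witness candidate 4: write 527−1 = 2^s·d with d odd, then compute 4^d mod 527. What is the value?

527 − 1 = 526 = 2^1 · 263, so d = 263.
4^1 ≡ 4 (mod 527)
4^2 ≡ 4^2 = 16 ≡ 16 (mod 527)
4^4 ≡ 16^2 = 256 ≡ 256 (mod 527)
4^8 ≡ 256^2 = 65536 ≡ 188 (mod 527)
4^16 ≡ 188^2 = 35344 ≡ 35 (mod 527)
4^32 ≡ 35^2 = 1225 ≡ 171 (mod 527)
4^64 ≡ 171^2 = 29241 ≡ 256 (mod 527)
4^128 ≡ 256^2 = 65536 ≡ 188 (mod 527)
4^256 ≡ 188^2 = 35344 ≡ 35 (mod 527)
263 = 256 + 4 + 2 + 1 in binary powers of 2.
So 4^263 ≡ 35 · 256 · 16 · 4 ≡ 64 (mod 527).
Squaring chain: 64; never reaches −1, so base 4 is a Miller–Rabin witness that 527 is composite.

64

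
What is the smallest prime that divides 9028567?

9028567 is odd.
Digit sum 37, not divisible by 3.
Ends in 7: not divisible by 5.
7: 9028567 = 7·1289795 + 2
11: 9028567 = 11·820778 + 9
13: 9028567 = 13·694505 + 2
17: 9028567 = 17·531092 + 3
19: 9028567 = 19·475187 + 14
23: 9028567 = 23·392546 + 9
29: 9028567 = 29·311329 + 26
31: 9028567 = 31·291244 + 3
37: 9028567 = 37·244015 + 12
41: 9028567 = 41·220208 + 39
43: 9028567 = 43·209966 + 29
47: 9028567 = 47·192097 + 8
53: 9028567 = 53·170350 + 17
59: 9028567 = 59·153026 + 33
61: 9028567 = 61·148009 + 18
67: 9028567 = 67·134754 + 49
71: 9028567 = 71·127162 + 65
73: 9028567 = 73·123679

73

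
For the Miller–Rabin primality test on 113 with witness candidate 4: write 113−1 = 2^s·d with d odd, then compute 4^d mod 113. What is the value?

113 − 1 = 112 = 2^4 · 7, so d = 7.
4^1 ≡ 4 (mod 113)
4^2 ≡ 4^2 = 16 ≡ 16 (mod 113)
4^4 ≡ 16^2 = 256 ≡ 30 (mod 113)
7 = 4 + 2 + 1 in binary powers of 2.
So 4^7 ≡ 30 · 16 · 4 ≡ 112 (mod 113).
Since 4^d ≡ 112 (mod 113), base 4 does not prove 113 composite.

112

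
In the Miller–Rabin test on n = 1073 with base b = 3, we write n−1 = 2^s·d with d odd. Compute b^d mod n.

363

1073 − 1 = 1072 = 2^4 · 67, so d = 67.
3^1 ≡ 3 (mod 1073)
3^2 ≡ 3^2 = 9 ≡ 9 (mod 1073)
3^4 ≡ 9^2 = 81 ≡ 81 (mod 1073)
3^8 ≡ 81^2 = 6561 ≡ 123 (mod 1073)
3^16 ≡ 123^2 = 15129 ≡ 107 (mod 1073)
3^32 ≡ 107^2 = 11449 ≡ 719 (mod 1073)
3^64 ≡ 719^2 = 516961 ≡ 848 (mod 1073)
67 = 64 + 2 + 1 in binary powers of 2.
So 3^67 ≡ 848 · 9 · 3 ≡ 363 (mod 1073).
Squaring chain: 363 → 863 → 107 → 719; never reaches −1, so base 3 is a Miller–Rabin witness that 1073 is composite.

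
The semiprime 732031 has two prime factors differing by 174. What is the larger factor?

Since p = q + 174, we have 732031 = q(q + 174), so q² + 174q − 732031 = 0.
Discriminant: 174² + 4·732031 = 30276 + 2928124 = 2958400; √2958400 = 1720.
q = (−174 + 1720)/2 = 773, and p = q + 174 = 947.
Check: 773 · 947 = 732031.

947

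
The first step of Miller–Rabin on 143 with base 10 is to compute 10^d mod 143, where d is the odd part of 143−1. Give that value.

143 − 1 = 142 = 2^1 · 71, so d = 71.
10^1 ≡ 10 (mod 143)
10^2 ≡ 10^2 = 100 ≡ 100 (mod 143)
10^4 ≡ 100^2 = 10000 ≡ 133 (mod 143)
10^8 ≡ 133^2 = 17689 ≡ 100 (mod 143)
10^16 ≡ 100^2 = 10000 ≡ 133 (mod 143)
10^32 ≡ 133^2 = 17689 ≡ 100 (mod 143)
10^64 ≡ 100^2 = 10000 ≡ 133 (mod 143)
71 = 64 + 4 + 2 + 1 in binary powers of 2.
So 10^71 ≡ 133 · 133 · 100 · 10 ≡ 43 (mod 143).
Squaring chain: 43; never reaches −1, so base 10 is a Miller–Rabin witness that 143 is composite.

43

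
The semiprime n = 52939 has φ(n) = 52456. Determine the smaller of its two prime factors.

φ(n) = (p−1)(q−1) = n − (p+q) + 1, so p + q = 52939 − 52456 + 1 = 484.
p and q are the roots of t² − 484t + 52939 = 0.
Discriminant: 484² − 4·52939 = 234256 − 211756 = 22500; √22500 = 150.
q = (484 − 150)/2 = 167, p = (484 + 150)/2 = 317.
Check: 167 · 317 = 52939.

167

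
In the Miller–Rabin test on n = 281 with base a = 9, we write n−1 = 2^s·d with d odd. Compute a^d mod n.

228

281 − 1 = 280 = 2^3 · 35, so d = 35.
9^1 ≡ 9 (mod 281)
9^2 ≡ 9^2 = 81 ≡ 81 (mod 281)
9^4 ≡ 81^2 = 6561 ≡ 98 (mod 281)
9^8 ≡ 98^2 = 9604 ≡ 50 (mod 281)
9^16 ≡ 50^2 = 2500 ≡ 252 (mod 281)
9^32 ≡ 252^2 = 63504 ≡ 279 (mod 281)
35 = 32 + 2 + 1 in binary powers of 2.
So 9^35 ≡ 279 · 81 · 9 ≡ 228 (mod 281).
Squaring chain: 228 → 280 → 1; reaches −1, so base 9 does not prove 281 composite.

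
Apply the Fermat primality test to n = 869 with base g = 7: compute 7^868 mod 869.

7^1 ≡ 7 (mod 869)
7^2 ≡ 7^2 = 49 ≡ 49 (mod 869)
7^4 ≡ 49^2 = 2401 ≡ 663 (mod 869)
7^8 ≡ 663^2 = 439569 ≡ 724 (mod 869)
7^16 ≡ 724^2 = 524176 ≡ 169 (mod 869)
7^32 ≡ 169^2 = 28561 ≡ 753 (mod 869)
7^64 ≡ 753^2 = 567009 ≡ 421 (mod 869)
7^128 ≡ 421^2 = 177241 ≡ 834 (mod 869)
7^256 ≡ 834^2 = 695556 ≡ 356 (mod 869)
7^512 ≡ 356^2 = 126736 ≡ 731 (mod 869)
868 = 512 + 256 + 64 + 32 + 4 in binary powers of 2.
So 7^868 ≡ 731 · 356 · 421 · 753 · 663 ≡ 163 (mod 869).
Since 163 ≠ 1, base 7 is a Fermat witness: 869 is composite.

163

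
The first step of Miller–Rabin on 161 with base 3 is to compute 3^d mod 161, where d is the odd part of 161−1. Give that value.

161 − 1 = 160 = 2^5 · 5, so d = 5.
3^1 ≡ 3 (mod 161)
3^2 ≡ 3^2 = 9 ≡ 9 (mod 161)
3^4 ≡ 9^2 = 81 ≡ 81 (mod 161)
5 = 4 + 1 in binary powers of 2.
So 3^5 ≡ 81 · 3 ≡ 82 (mod 161).
Squaring chain: 82 → 123 → 156 → 25 → 142; never reaches −1, so base 3 is a Miller–Rabin witness that 161 is composite.

82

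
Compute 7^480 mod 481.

417

7^1 ≡ 7 (mod 481)
7^2 ≡ 7^2 = 49 ≡ 49 (mod 481)
7^4 ≡ 49^2 = 2401 ≡ 477 (mod 481)
7^8 ≡ 477^2 = 227529 ≡ 16 (mod 481)
7^16 ≡ 16^2 = 256 ≡ 256 (mod 481)
7^32 ≡ 256^2 = 65536 ≡ 120 (mod 481)
7^64 ≡ 120^2 = 14400 ≡ 451 (mod 481)
7^128 ≡ 451^2 = 203401 ≡ 419 (mod 481)
7^256 ≡ 419^2 = 175561 ≡ 477 (mod 481)
480 = 256 + 128 + 64 + 32 in binary powers of 2.
So 7^480 ≡ 477 · 419 · 451 · 120 ≡ 417 (mod 481).
Since 417 ≠ 1, base 7 is a Fermat witness: 481 is composite.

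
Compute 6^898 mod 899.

6^1 ≡ 6 (mod 899)
6^2 ≡ 6^2 = 36 ≡ 36 (mod 899)
6^4 ≡ 36^2 = 1296 ≡ 397 (mod 899)
6^8 ≡ 397^2 = 157609 ≡ 284 (mod 899)
6^16 ≡ 284^2 = 80656 ≡ 645 (mod 899)
6^32 ≡ 645^2 = 416025 ≡ 687 (mod 899)
6^64 ≡ 687^2 = 471969 ≡ 893 (mod 899)
6^128 ≡ 893^2 = 797449 ≡ 36 (mod 899)
6^256 ≡ 36^2 = 1296 ≡ 397 (mod 899)
6^512 ≡ 397^2 = 157609 ≡ 284 (mod 899)
898 = 512 + 256 + 128 + 2 in binary powers of 2.
So 6^898 ≡ 284 · 397 · 36 · 36 ≡ 645 (mod 899).
Since 645 ≠ 1, base 6 is a Fermat witness: 899 is composite.

645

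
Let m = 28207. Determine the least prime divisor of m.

67

28207 is odd.
Digit sum 19, not divisible by 3.
Ends in 7: not divisible by 5.
7: 28207 = 7·4029 + 4
11: 28207 = 11·2564 + 3
13: 28207 = 13·2169 + 10
17: 28207 = 17·1659 + 4
19: 28207 = 19·1484 + 11
23: 28207 = 23·1226 + 9
29: 28207 = 29·972 + 19
31: 28207 = 31·909 + 28
37: 28207 = 37·762 + 13
41: 28207 = 41·687 + 40
43: 28207 = 43·655 + 42
47: 28207 = 47·600 + 7
53: 28207 = 53·532 + 11
59: 28207 = 59·478 + 5
61: 28207 = 61·462 + 25
67: 28207 = 67·421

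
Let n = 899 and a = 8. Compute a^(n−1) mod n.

760

8^1 ≡ 8 (mod 899)
8^2 ≡ 8^2 = 64 ≡ 64 (mod 899)
8^4 ≡ 64^2 = 4096 ≡ 500 (mod 899)
8^8 ≡ 500^2 = 250000 ≡ 78 (mod 899)
8^16 ≡ 78^2 = 6084 ≡ 690 (mod 899)
8^32 ≡ 690^2 = 476100 ≡ 529 (mod 899)
8^64 ≡ 529^2 = 279841 ≡ 252 (mod 899)
8^128 ≡ 252^2 = 63504 ≡ 574 (mod 899)
8^256 ≡ 574^2 = 329476 ≡ 442 (mod 899)
8^512 ≡ 442^2 = 195364 ≡ 281 (mod 899)
898 = 512 + 256 + 128 + 2 in binary powers of 2.
So 8^898 ≡ 281 · 442 · 574 · 64 ≡ 760 (mod 899).
Since 760 ≠ 1, base 8 is a Fermat witness: 899 is composite.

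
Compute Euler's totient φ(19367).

Factor: 19367 = 107 · 181.
φ(19367) = (107−1) · (181−1) = 106 · 180 = 19080.

19080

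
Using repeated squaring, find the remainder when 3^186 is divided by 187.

25

3^1 ≡ 3 (mod 187)
3^2 ≡ 3^2 = 9 ≡ 9 (mod 187)
3^4 ≡ 9^2 = 81 ≡ 81 (mod 187)
3^8 ≡ 81^2 = 6561 ≡ 16 (mod 187)
3^16 ≡ 16^2 = 256 ≡ 69 (mod 187)
3^32 ≡ 69^2 = 4761 ≡ 86 (mod 187)
3^64 ≡ 86^2 = 7396 ≡ 103 (mod 187)
3^128 ≡ 103^2 = 10609 ≡ 137 (mod 187)
186 = 128 + 32 + 16 + 8 + 2 in binary powers of 2.
So 3^186 ≡ 137 · 86 · 69 · 16 · 9 ≡ 25 (mod 187).
Since 25 ≠ 1, base 3 is a Fermat witness: 187 is composite.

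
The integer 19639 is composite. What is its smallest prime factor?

41

19639 is odd.
Digit sum 28, not divisible by 3.
Ends in 9: not divisible by 5.
7: 19639 = 7·2805 + 4
11: 19639 = 11·1785 + 4
13: 19639 = 13·1510 + 9
17: 19639 = 17·1155 + 4
19: 19639 = 19·1033 + 12
23: 19639 = 23·853 + 20
29: 19639 = 29·677 + 6
31: 19639 = 31·633 + 16
37: 19639 = 37·530 + 29
41: 19639 = 41·479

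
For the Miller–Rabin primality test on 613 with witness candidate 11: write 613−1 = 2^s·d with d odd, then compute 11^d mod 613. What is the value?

35

613 − 1 = 612 = 2^2 · 153, so d = 153.
11^1 ≡ 11 (mod 613)
11^2 ≡ 11^2 = 121 ≡ 121 (mod 613)
11^4 ≡ 121^2 = 14641 ≡ 542 (mod 613)
11^8 ≡ 542^2 = 293764 ≡ 137 (mod 613)
11^16 ≡ 137^2 = 18769 ≡ 379 (mod 613)
11^32 ≡ 379^2 = 143641 ≡ 199 (mod 613)
11^64 ≡ 199^2 = 39601 ≡ 369 (mod 613)
11^128 ≡ 369^2 = 136161 ≡ 75 (mod 613)
153 = 128 + 16 + 8 + 1 in binary powers of 2.
So 11^153 ≡ 75 · 379 · 137 · 11 ≡ 35 (mod 613).
Squaring chain: 35 → 612; reaches −1, so base 11 does not prove 613 composite.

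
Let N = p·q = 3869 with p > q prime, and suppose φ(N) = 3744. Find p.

73

φ(n) = (p−1)(q−1) = n − (p+q) + 1, so p + q = 3869 − 3744 + 1 = 126.
p and q are the roots of t² − 126t + 3869 = 0.
Discriminant: 126² − 4·3869 = 15876 − 15476 = 400; √400 = 20.
q = (126 − 20)/2 = 53, p = (126 + 20)/2 = 73.
Check: 53 · 73 = 3869.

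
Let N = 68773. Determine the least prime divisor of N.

97

68773 is odd.
Digit sum 31, not divisible by 3.
Ends in 3: not divisible by 5.
7: 68773 = 7·9824 + 5
11: 68773 = 11·6252 + 1
13: 68773 = 13·5290 + 3
17: 68773 = 17·4045 + 8
19: 68773 = 19·3619 + 12
23: 68773 = 23·2990 + 3
29: 68773 = 29·2371 + 14
31: 68773 = 31·2218 + 15
37: 68773 = 37·1858 + 27
41: 68773 = 41·1677 + 16
43: 68773 = 43·1599 + 16
47: 68773 = 47·1463 + 12
53: 68773 = 53·1297 + 32
59: 68773 = 59·1165 + 38
61: 68773 = 61·1127 + 26
67: 68773 = 67·1026 + 31
71: 68773 = 71·968 + 45
73: 68773 = 73·942 + 7
79: 68773 = 79·870 + 43
83: 68773 = 83·828 + 49
89: 68773 = 89·772 + 65
97: 68773 = 97·709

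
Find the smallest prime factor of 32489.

53

32489 is odd.
Digit sum 26, not divisible by 3.
Ends in 9: not divisible by 5.
7: 32489 = 7·4641 + 2
11: 32489 = 11·2953 + 6
13: 32489 = 13·2499 + 2
17: 32489 = 17·1911 + 2
19: 32489 = 19·1709 + 18
23: 32489 = 23·1412 + 13
29: 32489 = 29·1120 + 9
31: 32489 = 31·1048 + 1
37: 32489 = 37·878 + 3
41: 32489 = 41·792 + 17
43: 32489 = 43·755 + 24
47: 32489 = 47·691 + 12
53: 32489 = 53·613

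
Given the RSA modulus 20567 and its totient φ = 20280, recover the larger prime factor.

157

φ(n) = (p−1)(q−1) = n − (p+q) + 1, so p + q = 20567 − 20280 + 1 = 288.
p and q are the roots of t² − 288t + 20567 = 0.
Discriminant: 288² − 4·20567 = 82944 − 82268 = 676; √676 = 26.
q = (288 − 26)/2 = 131, p = (288 + 26)/2 = 157.
Check: 131 · 157 = 20567.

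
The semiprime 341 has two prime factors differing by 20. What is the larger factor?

31

Since p = q + 20, we have 341 = q(q + 20), so q² + 20q − 341 = 0.
Discriminant: 20² + 4·341 = 400 + 1364 = 1764; √1764 = 42.
q = (−20 + 42)/2 = 11, and p = q + 20 = 31.
Check: 11 · 31 = 341.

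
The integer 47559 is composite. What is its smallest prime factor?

3

47559 is odd.
Digit sum 30, divisible by 3.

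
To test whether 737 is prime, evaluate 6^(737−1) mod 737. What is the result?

6^1 ≡ 6 (mod 737)
6^2 ≡ 6^2 = 36 ≡ 36 (mod 737)
6^4 ≡ 36^2 = 1296 ≡ 559 (mod 737)
6^8 ≡ 559^2 = 312481 ≡ 730 (mod 737)
6^16 ≡ 730^2 = 532900 ≡ 49 (mod 737)
6^32 ≡ 49^2 = 2401 ≡ 190 (mod 737)
6^64 ≡ 190^2 = 36100 ≡ 724 (mod 737)
6^128 ≡ 724^2 = 524176 ≡ 169 (mod 737)
6^256 ≡ 169^2 = 28561 ≡ 555 (mod 737)
6^512 ≡ 555^2 = 308025 ≡ 696 (mod 737)
736 = 512 + 128 + 64 + 32 in binary powers of 2.
So 6^736 ≡ 696 · 169 · 724 · 190 ≡ 16 (mod 737).
Since 16 ≠ 1, base 6 is a Fermat witness: 737 is composite.

16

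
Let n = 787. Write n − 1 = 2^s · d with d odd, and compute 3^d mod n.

787 − 1 = 786 = 2^1 · 393, so d = 393.
3^1 ≡ 3 (mod 787)
3^2 ≡ 3^2 = 9 ≡ 9 (mod 787)
3^4 ≡ 9^2 = 81 ≡ 81 (mod 787)
3^8 ≡ 81^2 = 6561 ≡ 265 (mod 787)
3^16 ≡ 265^2 = 70225 ≡ 182 (mod 787)
3^32 ≡ 182^2 = 33124 ≡ 70 (mod 787)
3^64 ≡ 70^2 = 4900 ≡ 178 (mod 787)
3^128 ≡ 178^2 = 31684 ≡ 204 (mod 787)
3^256 ≡ 204^2 = 41616 ≡ 692 (mod 787)
393 = 256 + 128 + 8 + 1 in binary powers of 2.
So 3^393 ≡ 692 · 204 · 265 · 3 ≡ 786 (mod 787).
Since 3^d ≡ 786 (mod 787), base 3 does not prove 787 composite.

786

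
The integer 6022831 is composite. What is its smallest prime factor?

67

6022831 is odd.
Digit sum 22, not divisible by 3.
Ends in 1: not divisible by 5.
7: 6022831 = 7·860404 + 3
11: 6022831 = 11·547530 + 1
13: 6022831 = 13·463294 + 9
17: 6022831 = 17·354284 + 3
19: 6022831 = 19·316991 + 2
23: 6022831 = 23·261862 + 5
29: 6022831 = 29·207683 + 24
31: 6022831 = 31·194284 + 27
37: 6022831 = 37·162779 + 8
41: 6022831 = 41·146898 + 13
43: 6022831 = 43·140065 + 36
47: 6022831 = 47·128145 + 16
53: 6022831 = 53·113638 + 17
59: 6022831 = 59·102081 + 52
61: 6022831 = 61·98734 + 57
67: 6022831 = 67·89893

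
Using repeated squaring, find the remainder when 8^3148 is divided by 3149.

8^1 ≡ 8 (mod 3149)
8^2 ≡ 8^2 = 64 ≡ 64 (mod 3149)
8^4 ≡ 64^2 = 4096 ≡ 947 (mod 3149)
8^8 ≡ 947^2 = 896809 ≡ 2493 (mod 3149)
8^16 ≡ 2493^2 = 6215049 ≡ 2072 (mod 3149)
8^32 ≡ 2072^2 = 4293184 ≡ 1097 (mod 3149)
8^64 ≡ 1097^2 = 1203409 ≡ 491 (mod 3149)
8^128 ≡ 491^2 = 241081 ≡ 1757 (mod 3149)
8^256 ≡ 1757^2 = 3087049 ≡ 1029 (mod 3149)
8^512 ≡ 1029^2 = 1058841 ≡ 777 (mod 3149)
8^1024 ≡ 777^2 = 603729 ≡ 2270 (mod 3149)
8^2048 ≡ 2270^2 = 5152900 ≡ 1136 (mod 3149)
3148 = 2048 + 1024 + 64 + 8 + 4 in binary powers of 2.
So 8^3148 ≡ 1136 · 2270 · 491 · 2493 · 947 ≡ 1203 (mod 3149).
Since 1203 ≠ 1, base 8 is a Fermat witness: 3149 is composite.

1203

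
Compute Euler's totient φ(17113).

16848

Factor: 17113 = 109 · 157.
φ(17113) = (109−1) · (157−1) = 108 · 156 = 16848.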